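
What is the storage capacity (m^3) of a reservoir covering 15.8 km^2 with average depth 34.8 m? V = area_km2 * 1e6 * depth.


V = 15.8 * 1e6 * 34.8 = 5.4984e+08 m^3


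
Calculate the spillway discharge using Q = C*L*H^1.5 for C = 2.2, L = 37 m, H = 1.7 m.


Q = 2.2 * 37 * 1.7^1.5 = 180.4254 m^3/s


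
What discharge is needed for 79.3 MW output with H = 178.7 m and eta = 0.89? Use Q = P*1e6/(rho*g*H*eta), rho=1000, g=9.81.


Q = 79.3 * 1e6 / (1000 * 9.81 * 178.7 * 0.89) = 50.8264 m^3/s


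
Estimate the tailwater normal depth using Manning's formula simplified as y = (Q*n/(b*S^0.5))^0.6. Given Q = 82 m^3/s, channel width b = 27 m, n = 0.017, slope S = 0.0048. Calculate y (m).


y = (82 * 0.017 / (27 * 0.0048^0.5))^0.6 = 0.8382 m


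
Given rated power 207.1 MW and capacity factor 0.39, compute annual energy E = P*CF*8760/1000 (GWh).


E = 207.1 * 0.39 * 8760 / 1000 = 707.5364 GWh


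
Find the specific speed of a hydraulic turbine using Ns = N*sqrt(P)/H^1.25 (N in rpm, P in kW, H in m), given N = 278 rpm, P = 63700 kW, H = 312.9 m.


Ns = 278 * 63700^0.5 / 312.9^1.25 = 53.3160


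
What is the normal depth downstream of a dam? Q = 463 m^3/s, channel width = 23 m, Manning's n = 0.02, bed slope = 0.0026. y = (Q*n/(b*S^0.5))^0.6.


y = (463 * 0.02 / (23 * 0.0026^0.5))^0.6 = 3.4549 m


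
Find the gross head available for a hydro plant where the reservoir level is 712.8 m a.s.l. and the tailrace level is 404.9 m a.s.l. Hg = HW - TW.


Hg = 712.8 - 404.9 = 307.9000 m


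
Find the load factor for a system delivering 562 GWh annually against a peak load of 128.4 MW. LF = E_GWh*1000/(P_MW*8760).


LF = 562 * 1000 / (128.4 * 8760) = 0.4997


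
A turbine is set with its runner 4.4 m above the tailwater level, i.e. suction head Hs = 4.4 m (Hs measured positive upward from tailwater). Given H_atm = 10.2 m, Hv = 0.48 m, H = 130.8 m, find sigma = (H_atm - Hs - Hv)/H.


sigma = (10.2 - 4.4 - 0.48) / 130.8 = 0.0407


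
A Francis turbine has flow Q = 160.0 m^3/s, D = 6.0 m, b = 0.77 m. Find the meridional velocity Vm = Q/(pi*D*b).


Vm = 160.0 / (pi * 6.0 * 0.77) = 11.0237 m/s


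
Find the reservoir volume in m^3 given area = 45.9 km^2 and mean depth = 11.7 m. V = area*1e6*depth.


V = 45.9 * 1e6 * 11.7 = 5.3703e+08 m^3


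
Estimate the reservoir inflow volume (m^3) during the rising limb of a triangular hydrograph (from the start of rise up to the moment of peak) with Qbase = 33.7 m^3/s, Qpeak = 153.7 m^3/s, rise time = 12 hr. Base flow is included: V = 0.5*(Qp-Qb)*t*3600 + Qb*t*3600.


V = 0.5*(153.7 - 33.7)*12*3600 + 33.7*12*3600 = 4.0478e+06 m^3


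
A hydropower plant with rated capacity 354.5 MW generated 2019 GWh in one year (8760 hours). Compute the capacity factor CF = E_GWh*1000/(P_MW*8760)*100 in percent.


CF = 2019 * 1000 / (354.5 * 8760) * 100 = 65.0154 %


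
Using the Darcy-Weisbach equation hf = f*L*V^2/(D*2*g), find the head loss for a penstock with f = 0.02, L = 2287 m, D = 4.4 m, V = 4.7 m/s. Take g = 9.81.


hf = 0.02 * 2287 * 4.7^2 / (4.4 * 2 * 9.81) = 11.7042 m


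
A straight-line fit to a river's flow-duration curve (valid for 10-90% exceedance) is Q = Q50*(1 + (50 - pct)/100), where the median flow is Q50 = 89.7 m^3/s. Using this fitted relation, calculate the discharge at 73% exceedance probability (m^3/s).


Q = 89.7 * (1 + (50 - 73)/100) = 69.0690 m^3/s


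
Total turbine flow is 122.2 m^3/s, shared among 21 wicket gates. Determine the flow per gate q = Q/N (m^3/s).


q = 122.2 / 21 = 5.8190 m^3/s


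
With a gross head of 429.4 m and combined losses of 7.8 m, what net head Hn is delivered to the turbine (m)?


Hn = 429.4 - 7.8 = 421.6000 m


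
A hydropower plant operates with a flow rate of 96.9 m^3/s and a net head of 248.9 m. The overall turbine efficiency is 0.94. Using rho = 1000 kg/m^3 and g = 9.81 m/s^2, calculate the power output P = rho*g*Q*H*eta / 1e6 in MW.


P = 1000 * 9.81 * 96.9 * 248.9 * 0.94 / 1e6 = 222.4055 MW


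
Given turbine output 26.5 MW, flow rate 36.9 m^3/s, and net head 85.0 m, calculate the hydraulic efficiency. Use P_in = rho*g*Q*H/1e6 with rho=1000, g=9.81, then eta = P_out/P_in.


P_in = 1000 * 9.81 * 36.9 * 85.0 / 1e6 = 30.7691 MW
eta = 26.5 / 30.7691 = 0.8613


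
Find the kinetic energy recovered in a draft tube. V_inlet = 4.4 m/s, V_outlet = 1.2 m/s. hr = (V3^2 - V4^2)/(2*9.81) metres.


hr = (4.4^2 - 1.2^2) / (2*9.81) = 0.9134 m


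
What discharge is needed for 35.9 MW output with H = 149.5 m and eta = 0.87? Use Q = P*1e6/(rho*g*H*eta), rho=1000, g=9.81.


Q = 35.9 * 1e6 / (1000 * 9.81 * 149.5 * 0.87) = 28.1362 m^3/s


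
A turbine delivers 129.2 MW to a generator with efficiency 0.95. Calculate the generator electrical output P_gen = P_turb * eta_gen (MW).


P_gen = 129.2 * 0.95 = 122.7400 MW


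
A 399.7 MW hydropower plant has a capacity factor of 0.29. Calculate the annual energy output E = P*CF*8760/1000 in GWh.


E = 399.7 * 0.29 * 8760 / 1000 = 1015.3979 GWh


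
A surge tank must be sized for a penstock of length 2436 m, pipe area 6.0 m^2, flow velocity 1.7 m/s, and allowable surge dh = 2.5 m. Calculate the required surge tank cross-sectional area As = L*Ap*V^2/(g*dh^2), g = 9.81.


As = 2436 * 6.0 * 1.7^2 / (9.81 * 2.5^2) = 688.9336 m^2


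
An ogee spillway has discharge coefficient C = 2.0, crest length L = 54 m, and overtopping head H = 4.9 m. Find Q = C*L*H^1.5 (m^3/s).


Q = 2.0 * 54 * 4.9^1.5 = 1171.4341 m^3/s


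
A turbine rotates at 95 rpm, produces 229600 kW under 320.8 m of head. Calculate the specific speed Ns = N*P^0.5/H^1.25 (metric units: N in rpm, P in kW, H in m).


Ns = 95 * 229600^0.5 / 320.8^1.25 = 33.5287


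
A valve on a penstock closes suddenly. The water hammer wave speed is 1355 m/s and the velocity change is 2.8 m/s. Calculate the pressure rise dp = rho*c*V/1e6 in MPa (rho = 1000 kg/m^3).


dp = 1000 * 1355 * 2.8 / 1e6 = 3.7940 MPa


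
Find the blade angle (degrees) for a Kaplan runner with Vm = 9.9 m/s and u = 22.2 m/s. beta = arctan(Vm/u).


beta = arctan(9.9 / 22.2) = 24.0343 degrees


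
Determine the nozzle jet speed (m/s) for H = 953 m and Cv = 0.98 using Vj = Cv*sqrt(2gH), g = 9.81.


Vj = 0.98 * sqrt(2*9.81*953) = 134.0053 m/s


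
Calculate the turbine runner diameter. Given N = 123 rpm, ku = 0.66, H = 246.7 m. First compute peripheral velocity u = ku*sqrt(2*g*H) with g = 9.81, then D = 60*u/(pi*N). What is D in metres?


u = 0.66 * sqrt(2*9.81*246.7) = 45.9175 m/s
D = 60 * 45.9175 / (pi * 123) = 7.1297 m


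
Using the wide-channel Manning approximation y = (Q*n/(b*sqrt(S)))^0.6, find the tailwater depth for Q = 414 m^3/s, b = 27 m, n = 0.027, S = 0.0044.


y = (414 * 0.027 / (27 * 0.0044^0.5))^0.6 = 3.0003 m


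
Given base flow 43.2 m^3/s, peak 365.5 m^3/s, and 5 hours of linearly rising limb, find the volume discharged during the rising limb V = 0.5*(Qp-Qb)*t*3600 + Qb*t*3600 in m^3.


V = 0.5*(365.5 - 43.2)*5*3600 + 43.2*5*3600 = 3.6783e+06 m^3


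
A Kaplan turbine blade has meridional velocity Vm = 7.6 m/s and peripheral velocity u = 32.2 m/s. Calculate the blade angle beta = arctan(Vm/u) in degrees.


beta = arctan(7.6 / 32.2) = 13.2802 degrees


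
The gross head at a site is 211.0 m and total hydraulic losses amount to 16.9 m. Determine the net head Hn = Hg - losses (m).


Hn = 211.0 - 16.9 = 194.1000 m


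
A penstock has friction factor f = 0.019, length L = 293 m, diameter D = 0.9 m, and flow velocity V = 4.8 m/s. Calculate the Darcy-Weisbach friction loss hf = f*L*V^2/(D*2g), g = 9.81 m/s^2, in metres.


hf = 0.019 * 293 * 4.8^2 / (0.9 * 2 * 9.81) = 7.2638 m


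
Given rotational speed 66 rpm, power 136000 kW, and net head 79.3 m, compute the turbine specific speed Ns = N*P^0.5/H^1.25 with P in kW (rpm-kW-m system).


Ns = 66 * 136000^0.5 / 79.3^1.25 = 102.8542


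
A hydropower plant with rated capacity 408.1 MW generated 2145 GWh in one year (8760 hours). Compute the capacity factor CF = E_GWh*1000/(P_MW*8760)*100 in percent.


CF = 2145 * 1000 / (408.1 * 8760) * 100 = 60.0007 %


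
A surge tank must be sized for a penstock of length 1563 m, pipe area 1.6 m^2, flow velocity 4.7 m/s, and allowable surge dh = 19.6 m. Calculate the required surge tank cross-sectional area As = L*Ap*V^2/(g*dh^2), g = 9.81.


As = 1563 * 1.6 * 4.7^2 / (9.81 * 19.6^2) = 14.6586 m^2


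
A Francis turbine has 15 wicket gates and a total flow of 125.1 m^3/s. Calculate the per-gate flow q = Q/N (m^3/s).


q = 125.1 / 15 = 8.3400 m^3/s


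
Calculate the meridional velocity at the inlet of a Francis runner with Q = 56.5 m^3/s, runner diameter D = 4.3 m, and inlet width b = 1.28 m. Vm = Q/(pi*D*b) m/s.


Vm = 56.5 / (pi * 4.3 * 1.28) = 3.2675 m/s


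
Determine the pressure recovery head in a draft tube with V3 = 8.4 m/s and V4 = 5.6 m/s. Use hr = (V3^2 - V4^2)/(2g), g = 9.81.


hr = (8.4^2 - 5.6^2) / (2*9.81) = 1.9980 m


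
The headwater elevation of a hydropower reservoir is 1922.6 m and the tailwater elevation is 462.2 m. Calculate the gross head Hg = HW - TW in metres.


Hg = 1922.6 - 462.2 = 1460.4000 m


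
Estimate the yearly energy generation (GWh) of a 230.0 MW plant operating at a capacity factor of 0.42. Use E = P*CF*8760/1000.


E = 230.0 * 0.42 * 8760 / 1000 = 846.2160 GWh


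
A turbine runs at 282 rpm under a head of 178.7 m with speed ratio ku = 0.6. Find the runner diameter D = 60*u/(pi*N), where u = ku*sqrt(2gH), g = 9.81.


u = 0.6 * sqrt(2*9.81*178.7) = 35.5274 m/s
D = 60 * 35.5274 / (pi * 282) = 2.4061 m


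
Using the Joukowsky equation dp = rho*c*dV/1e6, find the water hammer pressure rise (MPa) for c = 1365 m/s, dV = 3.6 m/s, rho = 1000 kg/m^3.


dp = 1000 * 1365 * 3.6 / 1e6 = 4.9140 MPa


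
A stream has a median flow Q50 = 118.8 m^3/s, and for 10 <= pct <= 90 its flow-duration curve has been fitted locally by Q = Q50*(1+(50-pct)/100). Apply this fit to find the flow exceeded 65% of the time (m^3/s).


Q = 118.8 * (1 + (50 - 65)/100) = 100.9800 m^3/s


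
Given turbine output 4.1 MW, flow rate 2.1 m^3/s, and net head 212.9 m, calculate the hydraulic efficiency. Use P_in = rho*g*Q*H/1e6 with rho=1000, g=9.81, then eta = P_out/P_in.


P_in = 1000 * 9.81 * 2.1 * 212.9 / 1e6 = 4.3860 MW
eta = 4.1 / 4.3860 = 0.9348


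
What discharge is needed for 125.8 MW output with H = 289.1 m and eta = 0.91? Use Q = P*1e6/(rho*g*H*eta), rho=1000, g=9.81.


Q = 125.8 * 1e6 / (1000 * 9.81 * 289.1 * 0.91) = 48.7441 m^3/s


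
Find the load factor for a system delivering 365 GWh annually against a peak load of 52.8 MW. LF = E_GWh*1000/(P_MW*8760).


LF = 365 * 1000 / (52.8 * 8760) = 0.7891


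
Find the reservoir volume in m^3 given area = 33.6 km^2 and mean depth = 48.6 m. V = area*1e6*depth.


V = 33.6 * 1e6 * 48.6 = 1.6330e+09 m^3


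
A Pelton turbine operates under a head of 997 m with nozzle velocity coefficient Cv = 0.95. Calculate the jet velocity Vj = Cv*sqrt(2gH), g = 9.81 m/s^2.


Vj = 0.95 * sqrt(2*9.81*997) = 132.8681 m/s


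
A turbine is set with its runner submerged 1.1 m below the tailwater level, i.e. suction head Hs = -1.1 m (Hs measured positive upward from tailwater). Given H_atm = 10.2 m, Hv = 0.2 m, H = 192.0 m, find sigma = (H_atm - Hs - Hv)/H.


sigma = (10.2 - (-1.1) - 0.2) / 192.0 = 0.0578


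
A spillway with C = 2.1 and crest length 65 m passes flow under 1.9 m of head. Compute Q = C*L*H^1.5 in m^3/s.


Q = 2.1 * 65 * 1.9^1.5 = 357.4893 m^3/s


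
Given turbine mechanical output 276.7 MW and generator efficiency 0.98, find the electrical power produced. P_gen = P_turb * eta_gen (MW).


P_gen = 276.7 * 0.98 = 271.1660 MW


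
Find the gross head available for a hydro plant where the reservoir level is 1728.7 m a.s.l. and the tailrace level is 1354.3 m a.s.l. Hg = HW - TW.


Hg = 1728.7 - 1354.3 = 374.4000 m


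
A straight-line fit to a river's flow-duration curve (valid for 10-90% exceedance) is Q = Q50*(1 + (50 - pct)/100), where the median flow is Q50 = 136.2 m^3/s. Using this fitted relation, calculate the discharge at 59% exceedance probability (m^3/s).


Q = 136.2 * (1 + (50 - 59)/100) = 123.9420 m^3/s


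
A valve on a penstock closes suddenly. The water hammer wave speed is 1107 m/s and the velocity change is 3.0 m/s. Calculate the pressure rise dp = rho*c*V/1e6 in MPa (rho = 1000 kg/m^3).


dp = 1000 * 1107 * 3.0 / 1e6 = 3.3210 MPa


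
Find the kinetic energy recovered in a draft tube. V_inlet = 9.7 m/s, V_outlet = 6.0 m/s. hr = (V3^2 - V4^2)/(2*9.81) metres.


hr = (9.7^2 - 6.0^2) / (2*9.81) = 2.9608 m


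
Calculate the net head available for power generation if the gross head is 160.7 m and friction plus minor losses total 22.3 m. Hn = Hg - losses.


Hn = 160.7 - 22.3 = 138.4000 m


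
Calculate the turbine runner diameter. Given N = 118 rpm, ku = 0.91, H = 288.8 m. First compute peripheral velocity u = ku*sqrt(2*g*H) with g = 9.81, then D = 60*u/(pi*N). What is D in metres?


u = 0.91 * sqrt(2*9.81*288.8) = 68.4998 m/s
D = 60 * 68.4998 / (pi * 118) = 11.0869 m


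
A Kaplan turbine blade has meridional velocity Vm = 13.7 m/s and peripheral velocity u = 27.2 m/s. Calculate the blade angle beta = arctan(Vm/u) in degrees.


beta = arctan(13.7 / 27.2) = 26.7333 degrees


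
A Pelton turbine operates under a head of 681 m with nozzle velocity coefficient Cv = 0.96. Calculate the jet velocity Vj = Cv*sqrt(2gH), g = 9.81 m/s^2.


Vj = 0.96 * sqrt(2*9.81*681) = 110.9671 m/s


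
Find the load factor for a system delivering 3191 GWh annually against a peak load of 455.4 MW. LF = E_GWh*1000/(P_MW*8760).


LF = 3191 * 1000 / (455.4 * 8760) = 0.7999


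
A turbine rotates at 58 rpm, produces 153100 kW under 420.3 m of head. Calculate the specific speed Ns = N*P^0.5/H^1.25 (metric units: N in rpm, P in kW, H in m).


Ns = 58 * 153100^0.5 / 420.3^1.25 = 11.9252


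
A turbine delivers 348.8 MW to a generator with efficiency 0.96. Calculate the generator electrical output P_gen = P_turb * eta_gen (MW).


P_gen = 348.8 * 0.96 = 334.8480 MW


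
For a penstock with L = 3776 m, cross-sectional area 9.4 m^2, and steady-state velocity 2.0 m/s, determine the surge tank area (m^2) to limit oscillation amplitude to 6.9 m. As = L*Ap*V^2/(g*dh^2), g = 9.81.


As = 3776 * 9.4 * 2.0^2 / (9.81 * 6.9^2) = 303.9853 m^2


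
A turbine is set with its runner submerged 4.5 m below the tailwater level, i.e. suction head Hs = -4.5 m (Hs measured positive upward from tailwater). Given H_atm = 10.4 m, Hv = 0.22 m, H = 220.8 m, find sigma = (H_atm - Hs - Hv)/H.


sigma = (10.4 - (-4.5) - 0.22) / 220.8 = 0.0665


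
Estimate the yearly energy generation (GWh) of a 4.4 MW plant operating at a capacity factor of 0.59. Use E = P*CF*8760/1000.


E = 4.4 * 0.59 * 8760 / 1000 = 22.7410 GWh


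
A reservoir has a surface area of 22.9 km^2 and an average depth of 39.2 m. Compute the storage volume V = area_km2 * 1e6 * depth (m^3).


V = 22.9 * 1e6 * 39.2 = 8.9768e+08 m^3


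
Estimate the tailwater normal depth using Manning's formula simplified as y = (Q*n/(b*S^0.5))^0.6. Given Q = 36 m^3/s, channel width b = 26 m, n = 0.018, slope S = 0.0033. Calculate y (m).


y = (36 * 0.018 / (26 * 0.0033^0.5))^0.6 = 0.6059 m


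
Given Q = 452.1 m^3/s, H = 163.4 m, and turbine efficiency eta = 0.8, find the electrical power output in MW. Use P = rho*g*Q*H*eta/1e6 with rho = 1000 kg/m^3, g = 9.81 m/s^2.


P = 1000 * 9.81 * 452.1 * 163.4 * 0.8 / 1e6 = 579.7564 MW


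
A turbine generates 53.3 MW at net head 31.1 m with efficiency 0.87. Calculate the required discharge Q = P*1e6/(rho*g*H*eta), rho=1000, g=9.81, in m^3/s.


Q = 53.3 * 1e6 / (1000 * 9.81 * 31.1 * 0.87) = 200.8069 m^3/s


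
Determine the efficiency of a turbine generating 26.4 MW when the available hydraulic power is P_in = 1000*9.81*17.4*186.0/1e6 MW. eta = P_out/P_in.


P_in = 1000 * 9.81 * 17.4 * 186.0 / 1e6 = 31.7491 MW
eta = 26.4 / 31.7491 = 0.8315


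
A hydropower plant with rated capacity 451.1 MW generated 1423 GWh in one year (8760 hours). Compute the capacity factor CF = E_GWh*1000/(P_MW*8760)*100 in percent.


CF = 1423 * 1000 / (451.1 * 8760) * 100 = 36.0104 %


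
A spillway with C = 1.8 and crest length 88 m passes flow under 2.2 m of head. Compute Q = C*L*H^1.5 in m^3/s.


Q = 1.8 * 88 * 2.2^1.5 = 516.8794 m^3/s


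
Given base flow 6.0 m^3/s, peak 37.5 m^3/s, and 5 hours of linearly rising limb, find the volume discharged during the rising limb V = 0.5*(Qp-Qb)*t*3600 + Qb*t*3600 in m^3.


V = 0.5*(37.5 - 6.0)*5*3600 + 6.0*5*3600 = 391500.0000 m^3


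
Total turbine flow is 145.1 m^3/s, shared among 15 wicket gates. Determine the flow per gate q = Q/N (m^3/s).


q = 145.1 / 15 = 9.6733 m^3/s


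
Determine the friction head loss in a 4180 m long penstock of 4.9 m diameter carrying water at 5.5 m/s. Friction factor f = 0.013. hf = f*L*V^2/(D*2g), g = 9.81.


hf = 0.013 * 4180 * 5.5^2 / (4.9 * 2 * 9.81) = 17.0982 m


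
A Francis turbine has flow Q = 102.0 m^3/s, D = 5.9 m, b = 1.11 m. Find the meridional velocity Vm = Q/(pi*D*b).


Vm = 102.0 / (pi * 5.9 * 1.11) = 4.9576 m/s


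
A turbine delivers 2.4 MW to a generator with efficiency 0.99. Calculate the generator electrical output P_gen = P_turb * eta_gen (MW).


P_gen = 2.4 * 0.99 = 2.3760 MW


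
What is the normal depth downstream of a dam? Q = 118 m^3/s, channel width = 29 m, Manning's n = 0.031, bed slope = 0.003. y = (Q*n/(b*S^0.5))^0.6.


y = (118 * 0.031 / (29 * 0.003^0.5))^0.6 = 1.6496 m


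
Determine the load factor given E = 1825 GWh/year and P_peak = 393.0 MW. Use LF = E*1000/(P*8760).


LF = 1825 * 1000 / (393.0 * 8760) = 0.5301


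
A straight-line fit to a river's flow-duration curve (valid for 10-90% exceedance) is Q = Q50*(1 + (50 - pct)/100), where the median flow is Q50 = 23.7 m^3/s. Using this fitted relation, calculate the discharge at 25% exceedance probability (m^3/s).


Q = 23.7 * (1 + (50 - 25)/100) = 29.6250 m^3/s


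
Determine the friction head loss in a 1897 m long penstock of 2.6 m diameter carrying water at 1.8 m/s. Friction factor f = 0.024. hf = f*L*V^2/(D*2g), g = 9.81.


hf = 0.024 * 1897 * 1.8^2 / (2.6 * 2 * 9.81) = 2.8917 m


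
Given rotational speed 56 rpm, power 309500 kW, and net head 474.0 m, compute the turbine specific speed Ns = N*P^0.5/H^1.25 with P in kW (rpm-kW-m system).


Ns = 56 * 309500^0.5 / 474.0^1.25 = 14.0863


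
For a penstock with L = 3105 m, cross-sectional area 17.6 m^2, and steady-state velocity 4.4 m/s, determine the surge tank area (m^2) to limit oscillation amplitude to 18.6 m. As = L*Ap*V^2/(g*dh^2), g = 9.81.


As = 3105 * 17.6 * 4.4^2 / (9.81 * 18.6^2) = 311.7344 m^2


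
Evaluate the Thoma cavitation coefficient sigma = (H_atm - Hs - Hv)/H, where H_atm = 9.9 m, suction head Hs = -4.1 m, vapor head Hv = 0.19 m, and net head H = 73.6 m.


sigma = (9.9 - (-4.1) - 0.19) / 73.6 = 0.1876


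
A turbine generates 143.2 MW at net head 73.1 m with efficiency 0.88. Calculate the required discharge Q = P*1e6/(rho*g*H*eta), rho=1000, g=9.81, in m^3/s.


Q = 143.2 * 1e6 / (1000 * 9.81 * 73.1 * 0.88) = 226.9206 m^3/s


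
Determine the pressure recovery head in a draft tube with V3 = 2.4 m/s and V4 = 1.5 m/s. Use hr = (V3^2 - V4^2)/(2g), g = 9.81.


hr = (2.4^2 - 1.5^2) / (2*9.81) = 0.1789 m


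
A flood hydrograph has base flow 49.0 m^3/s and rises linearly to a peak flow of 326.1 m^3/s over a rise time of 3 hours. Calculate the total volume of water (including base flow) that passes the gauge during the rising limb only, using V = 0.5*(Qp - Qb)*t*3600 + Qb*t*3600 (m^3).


V = 0.5*(326.1 - 49.0)*3*3600 + 49.0*3*3600 = 2.0255e+06 m^3


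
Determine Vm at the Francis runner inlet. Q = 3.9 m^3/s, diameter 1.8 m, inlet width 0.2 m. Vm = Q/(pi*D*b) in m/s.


Vm = 3.9 / (pi * 1.8 * 0.2) = 3.4484 m/s


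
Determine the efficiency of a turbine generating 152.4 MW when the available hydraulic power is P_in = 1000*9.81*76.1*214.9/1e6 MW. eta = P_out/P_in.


P_in = 1000 * 9.81 * 76.1 * 214.9 / 1e6 = 160.4317 MW
eta = 152.4 / 160.4317 = 0.9499


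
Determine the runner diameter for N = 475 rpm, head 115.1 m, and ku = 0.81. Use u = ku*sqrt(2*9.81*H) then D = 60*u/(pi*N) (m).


u = 0.81 * sqrt(2*9.81*115.1) = 38.4922 m/s
D = 60 * 38.4922 / (pi * 475) = 1.5477 m


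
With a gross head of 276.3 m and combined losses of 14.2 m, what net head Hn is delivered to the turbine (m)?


Hn = 276.3 - 14.2 = 262.1000 m


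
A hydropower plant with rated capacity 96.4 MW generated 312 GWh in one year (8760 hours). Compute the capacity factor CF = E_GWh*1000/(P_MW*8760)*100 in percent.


CF = 312 * 1000 / (96.4 * 8760) * 100 = 36.9465 %


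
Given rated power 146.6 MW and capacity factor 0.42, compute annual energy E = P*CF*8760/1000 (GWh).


E = 146.6 * 0.42 * 8760 / 1000 = 539.3707 GWh


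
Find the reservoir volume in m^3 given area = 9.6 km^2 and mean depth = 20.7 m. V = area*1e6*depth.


V = 9.6 * 1e6 * 20.7 = 1.9872e+08 m^3


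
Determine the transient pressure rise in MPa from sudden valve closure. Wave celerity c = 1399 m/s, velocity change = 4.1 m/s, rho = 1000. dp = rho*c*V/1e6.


dp = 1000 * 1399 * 4.1 / 1e6 = 5.7359 MPa


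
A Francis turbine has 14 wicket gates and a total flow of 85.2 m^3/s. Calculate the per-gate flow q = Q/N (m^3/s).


q = 85.2 / 14 = 6.0857 m^3/s


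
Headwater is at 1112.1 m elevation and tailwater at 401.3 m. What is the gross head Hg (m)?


Hg = 1112.1 - 401.3 = 710.8000 m


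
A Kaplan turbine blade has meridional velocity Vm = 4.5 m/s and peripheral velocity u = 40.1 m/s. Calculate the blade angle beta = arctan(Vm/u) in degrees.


beta = arctan(4.5 / 40.1) = 6.4029 degrees


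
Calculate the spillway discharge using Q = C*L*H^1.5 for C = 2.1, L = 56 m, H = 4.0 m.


Q = 2.1 * 56 * 4.0^1.5 = 940.8000 m^3/s


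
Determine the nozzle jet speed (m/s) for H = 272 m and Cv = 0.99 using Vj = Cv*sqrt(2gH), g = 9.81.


Vj = 0.99 * sqrt(2*9.81*272) = 72.3218 m/s


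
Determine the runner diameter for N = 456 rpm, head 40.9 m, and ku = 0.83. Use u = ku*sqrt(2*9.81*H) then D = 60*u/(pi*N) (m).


u = 0.83 * sqrt(2*9.81*40.9) = 23.5120 m/s
D = 60 * 23.5120 / (pi * 456) = 0.9847 m


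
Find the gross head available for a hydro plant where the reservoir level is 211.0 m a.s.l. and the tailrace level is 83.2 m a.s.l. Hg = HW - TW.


Hg = 211.0 - 83.2 = 127.8000 m


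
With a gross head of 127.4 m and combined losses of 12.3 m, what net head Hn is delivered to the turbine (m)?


Hn = 127.4 - 12.3 = 115.1000 m


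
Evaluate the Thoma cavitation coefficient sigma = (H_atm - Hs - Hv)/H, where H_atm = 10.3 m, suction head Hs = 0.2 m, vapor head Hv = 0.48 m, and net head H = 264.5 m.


sigma = (10.3 - 0.2 - 0.48) / 264.5 = 0.0364


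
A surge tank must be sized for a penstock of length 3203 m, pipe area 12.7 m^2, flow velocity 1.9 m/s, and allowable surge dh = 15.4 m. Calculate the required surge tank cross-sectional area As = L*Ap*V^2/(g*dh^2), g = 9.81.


As = 3203 * 12.7 * 1.9^2 / (9.81 * 15.4^2) = 63.1186 m^2


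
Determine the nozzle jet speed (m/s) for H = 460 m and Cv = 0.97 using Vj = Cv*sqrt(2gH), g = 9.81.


Vj = 0.97 * sqrt(2*9.81*460) = 92.1510 m/s


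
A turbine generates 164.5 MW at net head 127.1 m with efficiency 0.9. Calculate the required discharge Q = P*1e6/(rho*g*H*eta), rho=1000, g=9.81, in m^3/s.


Q = 164.5 * 1e6 / (1000 * 9.81 * 127.1 * 0.9) = 146.5915 m^3/s


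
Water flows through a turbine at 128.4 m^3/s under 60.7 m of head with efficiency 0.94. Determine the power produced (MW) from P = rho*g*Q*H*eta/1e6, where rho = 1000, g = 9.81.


P = 1000 * 9.81 * 128.4 * 60.7 * 0.94 / 1e6 = 71.8705 MW


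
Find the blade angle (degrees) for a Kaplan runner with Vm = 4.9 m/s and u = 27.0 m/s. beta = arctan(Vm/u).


beta = arctan(4.9 / 27.0) = 10.2862 degrees


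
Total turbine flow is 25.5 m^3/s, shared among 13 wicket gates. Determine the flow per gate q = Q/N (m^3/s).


q = 25.5 / 13 = 1.9615 m^3/s


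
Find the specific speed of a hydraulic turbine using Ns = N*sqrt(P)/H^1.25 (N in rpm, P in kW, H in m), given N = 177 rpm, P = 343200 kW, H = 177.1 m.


Ns = 177 * 343200^0.5 / 177.1^1.25 = 160.4995


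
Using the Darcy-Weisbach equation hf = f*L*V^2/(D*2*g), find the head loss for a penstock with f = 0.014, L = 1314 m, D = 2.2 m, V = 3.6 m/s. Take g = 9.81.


hf = 0.014 * 1314 * 3.6^2 / (2.2 * 2 * 9.81) = 5.5234 m


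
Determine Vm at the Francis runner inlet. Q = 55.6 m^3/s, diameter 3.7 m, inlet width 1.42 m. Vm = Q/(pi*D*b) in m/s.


Vm = 55.6 / (pi * 3.7 * 1.42) = 3.3685 m/s


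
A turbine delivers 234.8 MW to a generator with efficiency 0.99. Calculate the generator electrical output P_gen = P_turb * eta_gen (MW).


P_gen = 234.8 * 0.99 = 232.4520 MW


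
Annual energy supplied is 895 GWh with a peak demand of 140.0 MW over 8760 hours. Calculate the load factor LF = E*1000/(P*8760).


LF = 895 * 1000 / (140.0 * 8760) = 0.7298


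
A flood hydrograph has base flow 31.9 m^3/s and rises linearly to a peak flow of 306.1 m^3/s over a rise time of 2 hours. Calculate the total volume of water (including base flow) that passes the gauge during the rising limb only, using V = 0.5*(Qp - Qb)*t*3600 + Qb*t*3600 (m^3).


V = 0.5*(306.1 - 31.9)*2*3600 + 31.9*2*3600 = 1.2168e+06 m^3


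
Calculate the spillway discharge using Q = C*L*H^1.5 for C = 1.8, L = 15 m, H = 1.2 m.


Q = 1.8 * 15 * 1.2^1.5 = 35.4924 m^3/s


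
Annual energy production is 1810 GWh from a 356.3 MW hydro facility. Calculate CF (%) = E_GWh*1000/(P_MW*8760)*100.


CF = 1810 * 1000 / (356.3 * 8760) * 100 = 57.9907 %


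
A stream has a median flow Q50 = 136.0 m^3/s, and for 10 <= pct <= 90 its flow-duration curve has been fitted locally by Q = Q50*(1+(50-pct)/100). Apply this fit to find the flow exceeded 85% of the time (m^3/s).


Q = 136.0 * (1 + (50 - 85)/100) = 88.4000 m^3/s


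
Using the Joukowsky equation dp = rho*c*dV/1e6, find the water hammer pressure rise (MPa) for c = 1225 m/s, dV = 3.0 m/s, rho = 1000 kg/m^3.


dp = 1000 * 1225 * 3.0 / 1e6 = 3.6750 MPa


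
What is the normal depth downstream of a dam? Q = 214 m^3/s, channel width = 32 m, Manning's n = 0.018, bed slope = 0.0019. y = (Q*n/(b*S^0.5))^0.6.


y = (214 * 0.018 / (32 * 0.0019^0.5))^0.6 = 1.8395 m


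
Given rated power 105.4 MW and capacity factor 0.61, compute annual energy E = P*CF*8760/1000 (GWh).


E = 105.4 * 0.61 * 8760 / 1000 = 563.2154 GWh


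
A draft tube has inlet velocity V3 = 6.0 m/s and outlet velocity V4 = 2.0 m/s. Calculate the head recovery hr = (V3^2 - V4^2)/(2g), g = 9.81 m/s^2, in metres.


hr = (6.0^2 - 2.0^2) / (2*9.81) = 1.6310 m


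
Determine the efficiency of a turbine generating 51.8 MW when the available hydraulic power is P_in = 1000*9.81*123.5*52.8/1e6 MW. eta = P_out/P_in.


P_in = 1000 * 9.81 * 123.5 * 52.8 / 1e6 = 63.9690 MW
eta = 51.8 / 63.9690 = 0.8098


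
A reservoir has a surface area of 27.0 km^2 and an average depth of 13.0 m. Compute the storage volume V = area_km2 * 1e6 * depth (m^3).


V = 27.0 * 1e6 * 13.0 = 3.5100e+08 m^3


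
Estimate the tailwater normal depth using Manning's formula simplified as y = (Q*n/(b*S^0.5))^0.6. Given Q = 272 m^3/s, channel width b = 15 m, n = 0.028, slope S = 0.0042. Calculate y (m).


y = (272 * 0.028 / (15 * 0.0042^0.5))^0.6 = 3.4388 m


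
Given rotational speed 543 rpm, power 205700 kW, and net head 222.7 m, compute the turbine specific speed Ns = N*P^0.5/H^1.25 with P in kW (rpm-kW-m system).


Ns = 543 * 205700^0.5 / 222.7^1.25 = 286.2640


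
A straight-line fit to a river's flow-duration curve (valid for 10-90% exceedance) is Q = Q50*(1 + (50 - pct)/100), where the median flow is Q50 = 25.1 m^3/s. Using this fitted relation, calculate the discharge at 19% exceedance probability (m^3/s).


Q = 25.1 * (1 + (50 - 19)/100) = 32.8810 m^3/s


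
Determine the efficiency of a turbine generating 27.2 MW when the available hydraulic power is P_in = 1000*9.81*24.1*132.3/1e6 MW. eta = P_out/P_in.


P_in = 1000 * 9.81 * 24.1 * 132.3 / 1e6 = 31.2785 MW
eta = 27.2 / 31.2785 = 0.8696


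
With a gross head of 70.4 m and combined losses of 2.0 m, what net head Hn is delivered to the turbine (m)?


Hn = 70.4 - 2.0 = 68.4000 m


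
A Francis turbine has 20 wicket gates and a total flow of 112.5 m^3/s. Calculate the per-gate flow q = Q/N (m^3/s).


q = 112.5 / 20 = 5.6250 m^3/s


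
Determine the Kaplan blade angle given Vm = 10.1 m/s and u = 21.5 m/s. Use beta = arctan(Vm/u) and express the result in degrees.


beta = arctan(10.1 / 21.5) = 25.1626 degrees


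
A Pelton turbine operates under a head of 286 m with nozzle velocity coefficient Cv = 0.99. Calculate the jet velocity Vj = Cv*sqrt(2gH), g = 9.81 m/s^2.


Vj = 0.99 * sqrt(2*9.81*286) = 74.1597 m/s


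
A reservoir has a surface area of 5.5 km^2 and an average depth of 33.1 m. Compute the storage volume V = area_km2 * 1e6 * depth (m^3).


V = 5.5 * 1e6 * 33.1 = 1.8205e+08 m^3


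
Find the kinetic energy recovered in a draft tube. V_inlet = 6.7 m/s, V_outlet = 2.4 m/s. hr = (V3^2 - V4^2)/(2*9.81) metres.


hr = (6.7^2 - 2.4^2) / (2*9.81) = 1.9944 m


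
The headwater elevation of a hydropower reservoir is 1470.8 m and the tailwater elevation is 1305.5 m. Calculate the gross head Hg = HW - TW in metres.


Hg = 1470.8 - 1305.5 = 165.3000 m


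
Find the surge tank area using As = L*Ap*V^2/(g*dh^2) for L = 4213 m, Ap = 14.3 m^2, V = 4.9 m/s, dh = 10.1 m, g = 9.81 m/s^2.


As = 4213 * 14.3 * 4.9^2 / (9.81 * 10.1^2) = 1445.4661 m^2


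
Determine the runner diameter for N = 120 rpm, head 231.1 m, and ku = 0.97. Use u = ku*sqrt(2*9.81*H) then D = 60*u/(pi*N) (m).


u = 0.97 * sqrt(2*9.81*231.1) = 65.3162 m/s
D = 60 * 65.3162 / (pi * 120) = 10.3954 m


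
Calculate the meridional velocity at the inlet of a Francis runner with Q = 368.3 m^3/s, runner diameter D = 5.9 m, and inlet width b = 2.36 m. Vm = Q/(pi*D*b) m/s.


Vm = 368.3 / (pi * 5.9 * 2.36) = 8.4195 m/s


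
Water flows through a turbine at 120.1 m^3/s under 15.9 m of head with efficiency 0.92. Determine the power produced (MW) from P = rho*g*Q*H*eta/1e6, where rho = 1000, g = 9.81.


P = 1000 * 9.81 * 120.1 * 15.9 * 0.92 / 1e6 = 17.2344 MW


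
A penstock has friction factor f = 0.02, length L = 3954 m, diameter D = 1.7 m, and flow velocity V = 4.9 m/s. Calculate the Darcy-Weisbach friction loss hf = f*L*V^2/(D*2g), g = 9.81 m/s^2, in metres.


hf = 0.02 * 3954 * 4.9^2 / (1.7 * 2 * 9.81) = 56.9260 m


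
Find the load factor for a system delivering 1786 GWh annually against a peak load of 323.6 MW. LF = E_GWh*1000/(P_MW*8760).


LF = 1786 * 1000 / (323.6 * 8760) = 0.6300


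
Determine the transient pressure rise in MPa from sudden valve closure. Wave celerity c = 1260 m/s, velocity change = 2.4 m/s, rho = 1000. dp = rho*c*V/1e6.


dp = 1000 * 1260 * 2.4 / 1e6 = 3.0240 MPa


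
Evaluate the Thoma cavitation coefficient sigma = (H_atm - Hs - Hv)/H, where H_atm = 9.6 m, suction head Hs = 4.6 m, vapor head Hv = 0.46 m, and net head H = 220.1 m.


sigma = (9.6 - 4.6 - 0.46) / 220.1 = 0.0206


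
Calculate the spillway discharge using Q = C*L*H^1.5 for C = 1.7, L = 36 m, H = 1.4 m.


Q = 1.7 * 36 * 1.4^1.5 = 101.3779 m^3/s


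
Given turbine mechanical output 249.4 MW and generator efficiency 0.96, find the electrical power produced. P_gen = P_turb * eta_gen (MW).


P_gen = 249.4 * 0.96 = 239.4240 MW


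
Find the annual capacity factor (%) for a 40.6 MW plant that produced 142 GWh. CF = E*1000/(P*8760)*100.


CF = 142 * 1000 / (40.6 * 8760) * 100 = 39.9262 %


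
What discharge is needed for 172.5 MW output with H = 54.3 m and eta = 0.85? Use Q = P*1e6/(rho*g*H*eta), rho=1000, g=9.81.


Q = 172.5 * 1e6 / (1000 * 9.81 * 54.3 * 0.85) = 380.9793 m^3/s


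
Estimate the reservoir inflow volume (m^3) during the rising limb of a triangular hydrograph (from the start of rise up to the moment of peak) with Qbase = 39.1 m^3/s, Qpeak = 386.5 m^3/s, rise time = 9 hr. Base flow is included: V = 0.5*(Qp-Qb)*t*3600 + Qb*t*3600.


V = 0.5*(386.5 - 39.1)*9*3600 + 39.1*9*3600 = 6.8947e+06 m^3


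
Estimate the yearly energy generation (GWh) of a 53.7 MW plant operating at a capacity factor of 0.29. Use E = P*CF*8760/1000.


E = 53.7 * 0.29 * 8760 / 1000 = 136.4195 GWh


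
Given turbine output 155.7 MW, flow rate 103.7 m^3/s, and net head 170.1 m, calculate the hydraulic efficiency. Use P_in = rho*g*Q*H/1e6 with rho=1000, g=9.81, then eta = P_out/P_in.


P_in = 1000 * 9.81 * 103.7 * 170.1 / 1e6 = 173.0422 MW
eta = 155.7 / 173.0422 = 0.8998


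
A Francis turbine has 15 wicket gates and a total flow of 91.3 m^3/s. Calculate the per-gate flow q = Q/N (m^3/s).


q = 91.3 / 15 = 6.0867 m^3/s


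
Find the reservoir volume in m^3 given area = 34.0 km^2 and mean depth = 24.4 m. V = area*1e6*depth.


V = 34.0 * 1e6 * 24.4 = 8.2960e+08 m^3


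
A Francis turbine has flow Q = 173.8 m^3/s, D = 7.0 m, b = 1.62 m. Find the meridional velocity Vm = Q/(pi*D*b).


Vm = 173.8 / (pi * 7.0 * 1.62) = 4.8785 m/s


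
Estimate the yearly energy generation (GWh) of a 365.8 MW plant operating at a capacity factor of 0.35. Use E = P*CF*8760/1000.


E = 365.8 * 0.35 * 8760 / 1000 = 1121.5428 GWh


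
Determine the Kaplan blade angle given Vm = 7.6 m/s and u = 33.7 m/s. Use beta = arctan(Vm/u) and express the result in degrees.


beta = arctan(7.6 / 33.7) = 12.7087 degrees


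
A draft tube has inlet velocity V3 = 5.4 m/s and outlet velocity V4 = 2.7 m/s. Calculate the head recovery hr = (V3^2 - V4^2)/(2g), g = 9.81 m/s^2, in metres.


hr = (5.4^2 - 2.7^2) / (2*9.81) = 1.1147 m


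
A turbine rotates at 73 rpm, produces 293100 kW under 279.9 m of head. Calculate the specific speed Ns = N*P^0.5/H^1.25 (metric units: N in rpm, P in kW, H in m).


Ns = 73 * 293100^0.5 / 279.9^1.25 = 34.5205


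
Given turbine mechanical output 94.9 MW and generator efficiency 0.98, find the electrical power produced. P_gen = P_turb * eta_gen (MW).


P_gen = 94.9 * 0.98 = 93.0020 MW


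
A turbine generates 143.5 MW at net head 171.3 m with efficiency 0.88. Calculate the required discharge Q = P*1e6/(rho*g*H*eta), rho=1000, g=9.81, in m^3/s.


Q = 143.5 * 1e6 / (1000 * 9.81 * 171.3 * 0.88) = 97.0382 m^3/s


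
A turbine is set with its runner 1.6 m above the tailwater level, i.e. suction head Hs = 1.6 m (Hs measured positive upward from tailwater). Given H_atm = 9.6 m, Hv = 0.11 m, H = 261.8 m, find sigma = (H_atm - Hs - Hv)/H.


sigma = (9.6 - 1.6 - 0.11) / 261.8 = 0.0301


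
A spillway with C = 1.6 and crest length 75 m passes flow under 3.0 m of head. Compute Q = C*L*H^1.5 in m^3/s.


Q = 1.6 * 75 * 3.0^1.5 = 623.5383 m^3/s


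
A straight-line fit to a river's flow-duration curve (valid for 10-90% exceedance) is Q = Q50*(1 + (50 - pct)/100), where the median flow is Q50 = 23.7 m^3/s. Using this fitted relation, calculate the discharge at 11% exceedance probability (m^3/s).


Q = 23.7 * (1 + (50 - 11)/100) = 32.9430 m^3/s


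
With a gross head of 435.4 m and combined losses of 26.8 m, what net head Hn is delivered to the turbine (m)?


Hn = 435.4 - 26.8 = 408.6000 m


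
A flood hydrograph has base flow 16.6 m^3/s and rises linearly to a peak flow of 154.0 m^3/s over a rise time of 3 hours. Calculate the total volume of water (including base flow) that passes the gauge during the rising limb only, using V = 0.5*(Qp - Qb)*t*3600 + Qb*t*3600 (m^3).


V = 0.5*(154.0 - 16.6)*3*3600 + 16.6*3*3600 = 921240.0000 m^3


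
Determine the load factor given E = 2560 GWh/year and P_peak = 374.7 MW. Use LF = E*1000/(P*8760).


LF = 2560 * 1000 / (374.7 * 8760) = 0.7799


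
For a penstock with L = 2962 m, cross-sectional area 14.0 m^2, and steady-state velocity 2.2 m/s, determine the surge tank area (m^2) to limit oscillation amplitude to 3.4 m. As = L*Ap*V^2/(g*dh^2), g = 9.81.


As = 2962 * 14.0 * 2.2^2 / (9.81 * 3.4^2) = 1769.8302 m^2


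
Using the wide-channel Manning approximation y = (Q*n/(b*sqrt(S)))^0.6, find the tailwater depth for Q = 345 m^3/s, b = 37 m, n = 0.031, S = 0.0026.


y = (345 * 0.031 / (37 * 0.0026^0.5))^0.6 = 2.8320 m


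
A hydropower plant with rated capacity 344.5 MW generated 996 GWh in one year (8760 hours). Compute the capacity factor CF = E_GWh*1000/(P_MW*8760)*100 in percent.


CF = 996 * 1000 / (344.5 * 8760) * 100 = 33.0040 %


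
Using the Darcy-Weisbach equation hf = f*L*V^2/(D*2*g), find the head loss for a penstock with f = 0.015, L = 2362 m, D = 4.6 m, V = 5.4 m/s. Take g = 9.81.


hf = 0.015 * 2362 * 5.4^2 / (4.6 * 2 * 9.81) = 11.4473 m


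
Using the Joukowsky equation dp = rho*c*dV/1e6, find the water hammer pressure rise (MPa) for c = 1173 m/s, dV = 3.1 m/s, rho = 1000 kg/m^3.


dp = 1000 * 1173 * 3.1 / 1e6 = 3.6363 MPa


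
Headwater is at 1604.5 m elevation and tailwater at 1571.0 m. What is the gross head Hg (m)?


Hg = 1604.5 - 1571.0 = 33.5000 m


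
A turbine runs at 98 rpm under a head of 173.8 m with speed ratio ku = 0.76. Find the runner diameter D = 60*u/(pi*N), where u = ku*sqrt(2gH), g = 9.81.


u = 0.76 * sqrt(2*9.81*173.8) = 44.3801 m/s
D = 60 * 44.3801 / (pi * 98) = 8.6489 m


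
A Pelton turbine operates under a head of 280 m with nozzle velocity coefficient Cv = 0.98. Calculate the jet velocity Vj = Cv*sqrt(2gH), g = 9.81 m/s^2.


Vj = 0.98 * sqrt(2*9.81*280) = 72.6364 m/s


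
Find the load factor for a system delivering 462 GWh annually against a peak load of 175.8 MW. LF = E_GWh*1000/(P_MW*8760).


LF = 462 * 1000 / (175.8 * 8760) = 0.3000


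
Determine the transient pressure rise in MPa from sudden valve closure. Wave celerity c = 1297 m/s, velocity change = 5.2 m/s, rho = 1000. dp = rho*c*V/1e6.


dp = 1000 * 1297 * 5.2 / 1e6 = 6.7444 MPa


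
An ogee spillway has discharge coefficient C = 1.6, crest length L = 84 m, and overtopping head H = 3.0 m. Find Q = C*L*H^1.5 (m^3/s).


Q = 1.6 * 84 * 3.0^1.5 = 698.3629 m^3/s


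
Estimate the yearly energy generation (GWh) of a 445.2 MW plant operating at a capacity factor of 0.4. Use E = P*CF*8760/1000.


E = 445.2 * 0.4 * 8760 / 1000 = 1559.9808 GWh


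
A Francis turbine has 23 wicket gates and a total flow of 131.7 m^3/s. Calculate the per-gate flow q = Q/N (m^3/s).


q = 131.7 / 23 = 5.7261 m^3/s


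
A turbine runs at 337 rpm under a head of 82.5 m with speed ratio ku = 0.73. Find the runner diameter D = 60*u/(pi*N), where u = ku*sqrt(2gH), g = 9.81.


u = 0.73 * sqrt(2*9.81*82.5) = 29.3697 m/s
D = 60 * 29.3697 / (pi * 337) = 1.6645 m


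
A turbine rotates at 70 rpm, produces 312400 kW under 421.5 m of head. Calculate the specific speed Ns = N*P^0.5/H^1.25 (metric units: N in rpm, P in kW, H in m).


Ns = 70 * 312400^0.5 / 421.5^1.25 = 20.4860


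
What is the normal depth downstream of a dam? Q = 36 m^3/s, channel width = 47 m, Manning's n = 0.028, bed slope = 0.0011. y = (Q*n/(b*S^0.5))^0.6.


y = (36 * 0.028 / (47 * 0.0011^0.5))^0.6 = 0.7698 m


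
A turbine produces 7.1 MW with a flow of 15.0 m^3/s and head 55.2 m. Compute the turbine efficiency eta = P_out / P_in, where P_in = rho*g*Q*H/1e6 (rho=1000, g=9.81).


P_in = 1000 * 9.81 * 15.0 * 55.2 / 1e6 = 8.1227 MW
eta = 7.1 / 8.1227 = 0.8741
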